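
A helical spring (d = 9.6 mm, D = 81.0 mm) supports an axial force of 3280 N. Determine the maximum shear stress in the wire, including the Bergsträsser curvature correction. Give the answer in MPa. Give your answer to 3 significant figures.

889 MPa

Spring index C = D/d = 81.0/9.6 = 8.4375
K_B = (4C+2)/(4C−3) = 35.750/30.750 = 1.1626
τ₀ = 8FD/(πd³) = 8·3280·81.0/(π·9.6³) = 2.12544e+06/2779.5 = 764.69 MPa
τ_max = K·τ₀ = 1.1626 × 764.69 = 889.03 MPa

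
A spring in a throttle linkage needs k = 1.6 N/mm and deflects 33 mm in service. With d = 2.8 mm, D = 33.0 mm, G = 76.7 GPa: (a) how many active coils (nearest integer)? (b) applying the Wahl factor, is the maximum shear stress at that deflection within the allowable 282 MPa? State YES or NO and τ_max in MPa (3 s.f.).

(a) 10 coils; (b) YES, τ_max = 232 MPa

N_a = Gd⁴/(8D³k) = (76.7×10³)(2.8⁴)/(8·33.0³·1.6) = 10.25 → N_a = 10
Actual rate k = Gd⁴/(8D³·10) = 1.6398 N/mm
Working load F = kδ = 1.6398·33 = 54.114 N
C = 33.0/2.8 = 11.7857; K_W = (4C−1)/(4C−4)+0.615/C = 1.1217
τ_max = K_W·8FD/(πd³) = 1.1217·207.15 = 232.37 MPa
τ_max ≤ 282 MPa → acceptable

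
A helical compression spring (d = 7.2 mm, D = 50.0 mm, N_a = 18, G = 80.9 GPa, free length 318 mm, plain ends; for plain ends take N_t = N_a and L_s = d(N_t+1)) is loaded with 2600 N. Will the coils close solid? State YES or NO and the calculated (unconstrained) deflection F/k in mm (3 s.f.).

k = Gd⁴/(8D³N_a) = (80.9×10³)(7.2⁴)/(8·50.0³·18) = 12.078 N/mm
N_t = 18; L_s = 7.2·19 = 136.8 mm; δ_solid = L₀ − L_s = 318 − 136.8 = 181.2 mm
δ = F/k = 2600/12.078 = 215.26 mm
δ ≥ δ_solid → spring goes solid

YES, δ = 215 mm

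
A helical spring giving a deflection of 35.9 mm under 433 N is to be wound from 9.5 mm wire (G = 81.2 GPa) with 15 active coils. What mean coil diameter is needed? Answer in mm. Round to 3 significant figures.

77.0 mm

Required rate k = F/δ = 433/35.9 = 12.061 N/mm
D = (Gd⁴/(8N_a·k))^(1/3) = (81.2×10³·9.5⁴/(8·15·12.061))^(1/3)
  = (456957)^(1/3) = 77.0239 mm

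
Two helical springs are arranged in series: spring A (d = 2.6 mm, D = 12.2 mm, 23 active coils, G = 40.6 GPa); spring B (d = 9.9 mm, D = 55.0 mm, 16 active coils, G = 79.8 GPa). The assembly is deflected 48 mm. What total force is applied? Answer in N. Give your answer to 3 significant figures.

231 N

k_A = Gd⁴/(8D³N_a) = (40.6×10³)(2.6⁴)/(8·12.2³·23) = 5.5529 N/mm
k_B = Gd⁴/(8D³N_a) = (79.8×10³)(9.9⁴)/(8·55.0³·16) = 35.995 N/mm
Series: 1/k_eq = 1/5.5529 + 1/35.995 = 0.20787; k_eq = 4.8108 N/mm
F = k_eq·δ = 4.8108·48 = 230.92 N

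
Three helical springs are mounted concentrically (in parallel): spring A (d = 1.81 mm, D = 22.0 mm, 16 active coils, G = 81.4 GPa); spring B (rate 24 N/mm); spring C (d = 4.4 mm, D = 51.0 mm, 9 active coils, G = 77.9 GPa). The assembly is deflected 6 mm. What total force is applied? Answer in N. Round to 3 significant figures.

166 N

k_A = Gd⁴/(8D³N_a) = (81.4×10³)(1.81⁴)/(8·22.0³·16) = 0.641 N/mm
k_C = Gd⁴/(8D³N_a) = (77.9×10³)(4.4⁴)/(8·51.0³·9) = 3.0571 N/mm
Parallel: k_eq = 0.641 + 24 + 3.0571 = 27.698 N/mm
F = k_eq·δ = 27.698·6 = 166.19 N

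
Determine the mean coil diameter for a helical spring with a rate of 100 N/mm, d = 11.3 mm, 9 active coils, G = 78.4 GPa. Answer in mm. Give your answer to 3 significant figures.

56.2 mm

D = (Gd⁴/(8N_a·k))^(1/3) = (78.4×10³·11.3⁴/(8·9·100))^(1/3)
  = (177540)^(1/3) = 56.2038 mm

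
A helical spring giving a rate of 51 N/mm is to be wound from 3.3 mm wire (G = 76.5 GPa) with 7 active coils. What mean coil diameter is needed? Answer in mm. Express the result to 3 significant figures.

14.7 mm

D = (Gd⁴/(8N_a·k))^(1/3) = (76.5×10³·3.3⁴/(8·7·51))^(1/3)
  = (3176.57)^(1/3) = 14.7001 mm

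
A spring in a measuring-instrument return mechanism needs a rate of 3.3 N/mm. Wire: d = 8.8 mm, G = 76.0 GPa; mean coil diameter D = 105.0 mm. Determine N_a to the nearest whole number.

N_a = Gd⁴/(8D³k) = (76.0×10³ × 8.8⁴)/(8 × 105.0³ × 3.3)
    = 4.55768e+08 / 3.05613e+07 = 14.91 → 15 coils

15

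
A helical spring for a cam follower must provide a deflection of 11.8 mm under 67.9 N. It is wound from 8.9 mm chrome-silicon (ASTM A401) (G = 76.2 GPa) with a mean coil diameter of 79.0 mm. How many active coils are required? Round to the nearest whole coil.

Required rate k = F/δ = 67.9/11.8 = 5.7542 N/mm
N_a = Gd⁴/(8D³k) = (76.2×10³ × 8.9⁴)/(8 × 79.0³ × 5.7542)
    = 4.78096e+08 / 2.26965e+07 = 21.06 → 21 coils

21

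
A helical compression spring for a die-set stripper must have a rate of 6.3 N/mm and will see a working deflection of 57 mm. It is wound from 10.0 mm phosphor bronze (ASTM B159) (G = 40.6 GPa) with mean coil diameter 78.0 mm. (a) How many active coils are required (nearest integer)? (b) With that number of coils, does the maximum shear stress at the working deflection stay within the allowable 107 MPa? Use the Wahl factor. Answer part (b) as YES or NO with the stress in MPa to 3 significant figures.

(a) 17 coils; (b) YES, τ_max = 84.7 MPa

N_a = Gd⁴/(8D³k) = (40.6×10³)(10.0⁴)/(8·78.0³·6.3) = 16.98 → N_a = 17
Actual rate k = Gd⁴/(8D³·17) = 6.2908 N/mm
Working load F = kδ = 6.2908·57 = 358.57 N
C = 78.0/10.0 = 7.8000; K_W = (4C−1)/(4C−4)+0.615/C = 1.1891
τ_max = K_W·8FD/(πd³) = 1.1891·71.222 = 84.693 MPa
τ_max ≤ 107 MPa → acceptable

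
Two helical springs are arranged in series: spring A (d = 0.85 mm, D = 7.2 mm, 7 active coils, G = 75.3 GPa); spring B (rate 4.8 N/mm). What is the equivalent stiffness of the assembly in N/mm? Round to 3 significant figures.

k_A = Gd⁴/(8D³N_a) = (75.3×10³)(0.85⁴)/(8·7.2³·7) = 1.8806 N/mm
Series: 1/k_eq = 1/1.8806 + 1/4.8 = 0.74009; k_eq = 1.3512 N/mm

1.35 N/mm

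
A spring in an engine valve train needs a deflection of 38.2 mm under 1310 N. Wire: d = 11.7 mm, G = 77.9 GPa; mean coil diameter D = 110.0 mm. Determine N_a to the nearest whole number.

4

Required rate k = F/δ = 1310/38.2 = 34.293 N/mm
N_a = Gd⁴/(8D³k) = (77.9×10³ × 11.7⁴)/(8 × 110.0³ × 34.293)
    = 1.45976e+09 / 3.65154e+08 = 3.998 → 4 coils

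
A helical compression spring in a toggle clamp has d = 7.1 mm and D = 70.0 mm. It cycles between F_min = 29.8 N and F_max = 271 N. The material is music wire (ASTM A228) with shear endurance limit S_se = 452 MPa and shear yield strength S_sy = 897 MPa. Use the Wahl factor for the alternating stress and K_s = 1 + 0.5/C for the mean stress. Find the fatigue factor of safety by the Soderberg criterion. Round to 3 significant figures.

C = D/d = 70.0/7.1 = 9.8592; K_W = (4C−1)/(4C−4)+0.615/C = 1.1470; K_s = 1+0.5/C = 1.0507
F_a = (F_max−F_min)/2 = 120.6 N; F_m = (F_max+F_min)/2 = 150.4 N
τ_a = K_W·8F_aD/(πd³) = 1.1470 × 60.063 = 68.895 MPa
τ_m = K_s·8F_mD/(πd³) = 1.0507 × 74.905 = 78.704 MPa
Soderberg: 1/n_f = τ_a/S_se + τ_m/S_sy = 68.895/452 + 78.704/897 = 0.15242 + 0.08774 = 0.24016
n_f = 1/0.24016 = 4.164

4.16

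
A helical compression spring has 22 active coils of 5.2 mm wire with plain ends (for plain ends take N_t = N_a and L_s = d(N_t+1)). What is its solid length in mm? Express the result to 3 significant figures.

plain ends: N_t = N_a = 22
L_s = d·(N_t+1) = 5.2 × 23 = 119.6 mm

120 mm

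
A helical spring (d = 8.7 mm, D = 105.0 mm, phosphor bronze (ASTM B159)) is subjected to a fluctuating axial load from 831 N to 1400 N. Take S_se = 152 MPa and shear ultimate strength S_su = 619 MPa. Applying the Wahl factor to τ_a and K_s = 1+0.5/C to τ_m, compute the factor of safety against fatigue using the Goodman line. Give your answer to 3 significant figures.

0.620

C = D/d = 105.0/8.7 = 12.0690; K_W = (4C−1)/(4C−4)+0.615/C = 1.1187; K_s = 1+0.5/C = 1.0414
F_a = (F_max−F_min)/2 = 284.5 N; F_m = (F_max+F_min)/2 = 1115.5 N
τ_a = K_W·8F_aD/(πd³) = 1.1187 × 115.52 = 129.23 MPa
τ_m = K_s·8F_mD/(πd³) = 1.0414 × 452.94 = 471.71 MPa
Goodman: 1/n_f = τ_a/S_se + τ_m/S_su = 129.23/152 + 471.71/619 = 0.85022 + 0.76204 = 1.6123
n_f = 1/1.6123 = 0.6202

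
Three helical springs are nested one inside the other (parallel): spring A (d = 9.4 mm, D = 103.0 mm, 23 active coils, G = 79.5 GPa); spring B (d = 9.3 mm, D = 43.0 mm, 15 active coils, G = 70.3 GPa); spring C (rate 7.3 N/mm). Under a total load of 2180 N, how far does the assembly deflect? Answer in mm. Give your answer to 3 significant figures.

33.3 mm

k_A = Gd⁴/(8D³N_a) = (79.5×10³)(9.4⁴)/(8·103.0³·23) = 3.0871 N/mm
k_B = Gd⁴/(8D³N_a) = (70.3×10³)(9.3⁴)/(8·43.0³·15) = 55.119 N/mm
Parallel: k_eq = 3.0871 + 55.119 + 7.3 = 65.506 N/mm
δ = F/k_eq = 2180/65.506 = 33.279 mm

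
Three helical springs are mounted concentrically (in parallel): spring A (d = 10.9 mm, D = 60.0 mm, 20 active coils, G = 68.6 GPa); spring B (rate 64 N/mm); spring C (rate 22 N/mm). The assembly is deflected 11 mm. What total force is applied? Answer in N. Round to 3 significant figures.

1250 N

k_A = Gd⁴/(8D³N_a) = (68.6×10³)(10.9⁴)/(8·60.0³·20) = 28.019 N/mm
Parallel: k_eq = 28.019 + 64 + 22 = 114.02 N/mm
F = k_eq·δ = 114.02·11 = 1254.2 N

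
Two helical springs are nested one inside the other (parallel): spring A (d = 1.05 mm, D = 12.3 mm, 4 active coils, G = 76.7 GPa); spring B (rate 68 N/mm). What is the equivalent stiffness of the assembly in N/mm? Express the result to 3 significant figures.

69.6 N/mm

k_A = Gd⁴/(8D³N_a) = (76.7×10³)(1.05⁴)/(8·12.3³·4) = 1.5656 N/mm
Parallel: k_eq = 1.5656 + 68 = 69.566 N/mm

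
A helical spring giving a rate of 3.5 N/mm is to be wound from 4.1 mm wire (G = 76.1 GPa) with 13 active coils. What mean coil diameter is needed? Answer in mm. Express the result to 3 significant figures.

D = (Gd⁴/(8N_a·k))^(1/3) = (76.1×10³·4.1⁴/(8·13·3.5))^(1/3)
  = (59077)^(1/3) = 38.9469 mm

38.9 mm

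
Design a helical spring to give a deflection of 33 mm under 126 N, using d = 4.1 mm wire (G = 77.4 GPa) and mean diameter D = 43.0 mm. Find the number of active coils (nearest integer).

9

Required rate k = F/δ = 126/33 = 3.8182 N/mm
N_a = Gd⁴/(8D³k) = (77.4×10³ × 4.1⁴)/(8 × 43.0³ × 3.8182)
    = 2.18714e+07 / 2.42858e+06 = 9.006 → 9 coils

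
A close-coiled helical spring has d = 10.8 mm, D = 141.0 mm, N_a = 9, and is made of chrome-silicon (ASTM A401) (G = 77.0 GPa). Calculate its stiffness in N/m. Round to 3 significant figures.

5190 N/m

k = Gd⁴/(8D³N_a) = (77.0×10³ × 10.8⁴) / (8 × 141.0³ × 9)
  = 1.04758e+09 / 2.01832e+08 = 5.1903 N/mm = 5190.3 N/m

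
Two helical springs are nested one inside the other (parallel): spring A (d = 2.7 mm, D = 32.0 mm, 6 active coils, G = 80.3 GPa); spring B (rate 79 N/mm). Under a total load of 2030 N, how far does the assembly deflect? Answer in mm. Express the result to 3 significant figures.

k_A = Gd⁴/(8D³N_a) = (80.3×10³)(2.7⁴)/(8·32.0³·6) = 2.7132 N/mm
Parallel: k_eq = 2.7132 + 79 = 81.713 N/mm
δ = F/k_eq = 2030/81.713 = 24.843 mm

24.8 mm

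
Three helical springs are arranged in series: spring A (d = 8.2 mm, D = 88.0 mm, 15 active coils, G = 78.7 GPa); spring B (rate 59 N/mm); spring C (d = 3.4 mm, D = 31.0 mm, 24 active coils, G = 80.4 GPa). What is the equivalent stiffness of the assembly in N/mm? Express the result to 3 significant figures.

1.28 N/mm

k_A = Gd⁴/(8D³N_a) = (78.7×10³)(8.2⁴)/(8·88.0³·15) = 4.3511 N/mm
k_C = Gd⁴/(8D³N_a) = (80.4×10³)(3.4⁴)/(8·31.0³·24) = 1.8784 N/mm
Series: 1/k_eq = 1/4.3511 + 1/59 + 1/1.8784 = 0.77915; k_eq = 1.2835 N/mm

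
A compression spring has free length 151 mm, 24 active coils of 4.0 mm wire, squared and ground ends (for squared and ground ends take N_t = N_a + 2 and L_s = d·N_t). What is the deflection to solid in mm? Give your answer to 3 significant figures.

47.0 mm

N_t = 26; L_s = 4.0·26 = 104 mm
δ_solid = L₀ − L_s = 151 − 104 = 47 mm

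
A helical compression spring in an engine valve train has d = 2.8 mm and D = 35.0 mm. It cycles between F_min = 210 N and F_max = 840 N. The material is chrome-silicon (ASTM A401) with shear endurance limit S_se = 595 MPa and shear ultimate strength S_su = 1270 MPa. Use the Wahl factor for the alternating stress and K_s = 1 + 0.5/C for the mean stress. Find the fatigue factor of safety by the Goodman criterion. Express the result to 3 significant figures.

0.241

C = D/d = 35.0/2.8 = 12.5000; K_W = (4C−1)/(4C−4)+0.615/C = 1.1144; K_s = 1+0.5/C = 1.0400
F_a = (F_max−F_min)/2 = 315 N; F_m = (F_max+F_min)/2 = 525 N
τ_a = K_W·8F_aD/(πd³) = 1.1144 × 1278.9 = 1425.3 MPa
τ_m = K_s·8F_mD/(πd³) = 1.0400 × 2131.5 = 2216.8 MPa
Goodman: 1/n_f = τ_a/S_se + τ_m/S_su = 1425.3/595 + 2216.8/1270 = 2.39539 + 1.74551 = 4.1409
n_f = 1/4.1409 = 0.2415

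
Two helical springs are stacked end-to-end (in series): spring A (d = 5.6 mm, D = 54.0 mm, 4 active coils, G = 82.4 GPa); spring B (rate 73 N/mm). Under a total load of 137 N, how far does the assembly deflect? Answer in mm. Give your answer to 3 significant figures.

k_A = Gd⁴/(8D³N_a) = (82.4×10³)(5.6⁴)/(8·54.0³·4) = 16.082 N/mm
Series: 1/k_eq = 1/16.082 + 1/73 = 0.075879; k_eq = 13.179 N/mm
δ = F/k_eq = 137/13.179 = 10.395 mm

10.4 mm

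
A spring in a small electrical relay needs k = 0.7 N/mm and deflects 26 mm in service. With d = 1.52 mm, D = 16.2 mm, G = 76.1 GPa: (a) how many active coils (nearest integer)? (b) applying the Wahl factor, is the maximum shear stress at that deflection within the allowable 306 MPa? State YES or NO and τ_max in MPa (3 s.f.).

(a) 17 coils; (b) YES, τ_max = 244 MPa

N_a = Gd⁴/(8D³k) = (76.1×10³)(1.52⁴)/(8·16.2³·0.7) = 17.06 → N_a = 17
Actual rate k = Gd⁴/(8D³·17) = 0.70255 N/mm
Working load F = kδ = 0.70255·26 = 18.266 N
C = 16.2/1.52 = 10.6579; K_W = (4C−1)/(4C−4)+0.615/C = 1.1354
τ_max = K_W·8FD/(πd³) = 1.1354·214.57 = 243.62 MPa
τ_max ≤ 306 MPa → acceptable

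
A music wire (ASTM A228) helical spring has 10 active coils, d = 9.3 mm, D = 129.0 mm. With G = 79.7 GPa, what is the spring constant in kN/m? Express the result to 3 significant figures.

3.47 kN/m

k = Gd⁴/(8D³N_a) = (79.7×10³ × 9.3⁴) / (8 × 129.0³ × 10)
  = 5.96197e+08 / 1.71735e+08 = 3.4716 N/mm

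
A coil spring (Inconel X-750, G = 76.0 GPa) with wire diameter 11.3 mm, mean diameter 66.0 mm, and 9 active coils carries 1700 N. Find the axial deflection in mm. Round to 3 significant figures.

28.4 mm

k = Gd⁴/(8D³N_a) = (76.0×10³)(11.3⁴)/(8·66.0³·9) = 59.864 N/mm
δ = F/k = 1700 / 59.864 = 28.398 mm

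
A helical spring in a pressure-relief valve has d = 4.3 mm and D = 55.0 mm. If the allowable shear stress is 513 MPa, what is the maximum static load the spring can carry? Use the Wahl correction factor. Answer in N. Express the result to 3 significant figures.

C = D/d = 55.0/4.3 = 12.7907
K_W = (4C−1)/(4C−4) + 0.615/C = 50.163/47.163 + 0.0481 = 1.1117
τ_max = K·8FD/(πd³) → F_max = τ_allow·πd³/(8DK)
F_max = 513·π·4.3³/(8·55.0·1.1117) = 1.2814e+05/489.14 = 261.96 N

262 N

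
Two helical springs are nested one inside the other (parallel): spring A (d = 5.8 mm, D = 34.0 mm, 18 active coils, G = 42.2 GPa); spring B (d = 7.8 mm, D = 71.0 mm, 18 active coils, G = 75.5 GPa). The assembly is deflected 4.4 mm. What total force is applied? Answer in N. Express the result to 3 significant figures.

k_A = Gd⁴/(8D³N_a) = (42.2×10³)(5.8⁴)/(8·34.0³·18) = 8.4377 N/mm
k_B = Gd⁴/(8D³N_a) = (75.5×10³)(7.8⁴)/(8·71.0³·18) = 5.4224 N/mm
Parallel: k_eq = 8.4377 + 5.4224 = 13.86 N/mm
F = k_eq·δ = 13.86·4.4 = 60.984 N

61.0 N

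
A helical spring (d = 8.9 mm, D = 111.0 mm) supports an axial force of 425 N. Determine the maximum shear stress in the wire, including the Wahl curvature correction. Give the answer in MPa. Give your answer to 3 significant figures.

190 MPa

Spring index C = D/d = 111.0/8.9 = 12.4719
K_W = (4C−1)/(4C−4) + 0.615/C = 48.888/45.888 + 0.0493 = 1.1147
τ₀ = 8FD/(πd³) = 8·425·111.0/(π·8.9³) = 377400/2214.7 = 170.4 MPa
τ_max = K·τ₀ = 1.1147 × 170.4 = 189.95 MPa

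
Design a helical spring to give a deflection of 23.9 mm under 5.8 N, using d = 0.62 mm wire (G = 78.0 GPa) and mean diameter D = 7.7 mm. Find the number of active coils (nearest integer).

Required rate k = F/δ = 5.8/23.9 = 0.24268 N/mm
N_a = Gd⁴/(8D³k) = (78.0×10³ × 0.62⁴)/(8 × 7.7³ × 0.24268)
    = 11525.5 / 886.323 = 13 → 13 coils

13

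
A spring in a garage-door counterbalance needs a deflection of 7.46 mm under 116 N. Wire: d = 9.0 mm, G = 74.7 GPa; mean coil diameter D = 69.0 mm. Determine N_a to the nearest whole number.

Required rate k = F/δ = 116/7.46 = 15.55 N/mm
N_a = Gd⁴/(8D³k) = (74.7×10³ × 9.0⁴)/(8 × 69.0³ × 15.55)
    = 4.90107e+08 / 4.08655e+07 = 11.99 → 12 coils

12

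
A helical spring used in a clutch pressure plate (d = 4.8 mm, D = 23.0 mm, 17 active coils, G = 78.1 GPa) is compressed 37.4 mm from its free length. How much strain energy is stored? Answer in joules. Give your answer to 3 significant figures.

k = Gd⁴/(8D³N_a) = (78.1×10³)(4.8⁴)/(8·23.0³·17) = 25.055 N/mm
U = ½kδ² = 0.5 × 25.055 × 37.4² = 17523 N·mm = 17.523 J

17.5 J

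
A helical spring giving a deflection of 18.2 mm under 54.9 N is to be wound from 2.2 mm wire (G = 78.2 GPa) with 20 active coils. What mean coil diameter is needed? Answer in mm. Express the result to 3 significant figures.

Required rate k = F/δ = 54.9/18.2 = 3.0165 N/mm
D = (Gd⁴/(8N_a·k))^(1/3) = (78.2×10³·2.2⁴/(8·20·3.0165))^(1/3)
  = (3795.57)^(1/3) = 15.5988 mm

15.6 mm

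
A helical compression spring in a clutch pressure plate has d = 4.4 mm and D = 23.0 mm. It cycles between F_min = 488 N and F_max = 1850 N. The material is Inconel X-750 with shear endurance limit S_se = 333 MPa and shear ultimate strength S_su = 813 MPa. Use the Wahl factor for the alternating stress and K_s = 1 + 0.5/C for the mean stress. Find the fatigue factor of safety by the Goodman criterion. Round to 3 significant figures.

0.344

C = D/d = 23.0/4.4 = 5.2273; K_W = (4C−1)/(4C−4)+0.615/C = 1.2951; K_s = 1+0.5/C = 1.0957
F_a = (F_max−F_min)/2 = 681 N; F_m = (F_max+F_min)/2 = 1169 N
τ_a = K_W·8F_aD/(πd³) = 1.2951 × 468.23 = 606.39 MPa
τ_m = K_s·8F_mD/(πd³) = 1.0957 × 803.76 = 880.64 MPa
Goodman: 1/n_f = τ_a/S_se + τ_m/S_su = 606.39/333 + 880.64/813 = 1.82099 + 1.08319 = 2.9042
n_f = 1/2.9042 = 0.3443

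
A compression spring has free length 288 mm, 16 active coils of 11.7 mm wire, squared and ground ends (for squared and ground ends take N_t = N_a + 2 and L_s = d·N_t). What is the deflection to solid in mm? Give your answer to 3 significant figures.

N_t = 18; L_s = 11.7·18 = 210.6 mm
δ_solid = L₀ − L_s = 288 − 210.6 = 77.4 mm

77.4 mm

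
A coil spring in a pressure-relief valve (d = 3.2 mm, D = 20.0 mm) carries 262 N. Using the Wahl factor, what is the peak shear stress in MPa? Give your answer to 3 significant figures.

505 MPa

Spring index C = D/d = 20.0/3.2 = 6.2500
K_W = (4C−1)/(4C−4) + 0.615/C = 24.000/21.000 + 0.0984 = 1.2413
τ₀ = 8FD/(πd³) = 8·262·20.0/(π·3.2³) = 41920/102.94 = 407.21 MPa
τ_max = K·τ₀ = 1.2413 × 407.21 = 505.46 MPa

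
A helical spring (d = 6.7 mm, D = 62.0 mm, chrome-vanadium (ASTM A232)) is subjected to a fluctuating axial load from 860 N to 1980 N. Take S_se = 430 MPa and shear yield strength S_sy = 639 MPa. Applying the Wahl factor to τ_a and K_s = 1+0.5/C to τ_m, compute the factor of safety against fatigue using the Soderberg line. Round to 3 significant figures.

0.495

C = D/d = 62.0/6.7 = 9.2537; K_W = (4C−1)/(4C−4)+0.615/C = 1.1573; K_s = 1+0.5/C = 1.0540
F_a = (F_max−F_min)/2 = 560 N; F_m = (F_max+F_min)/2 = 1420 N
τ_a = K_W·8F_aD/(πd³) = 1.1573 × 293.96 = 340.21 MPa
τ_m = K_s·8F_mD/(πd³) = 1.0540 × 745.41 = 785.69 MPa
Soderberg: 1/n_f = τ_a/S_se + τ_m/S_sy = 340.21/430 + 785.69/639 = 0.79119 + 1.22956 = 2.0208
n_f = 1/2.0208 = 0.4949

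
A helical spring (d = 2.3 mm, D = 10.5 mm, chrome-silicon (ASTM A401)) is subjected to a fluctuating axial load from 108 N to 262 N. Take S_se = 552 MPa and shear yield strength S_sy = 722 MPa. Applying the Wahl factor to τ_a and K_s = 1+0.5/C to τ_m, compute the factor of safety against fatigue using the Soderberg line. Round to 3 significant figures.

0.964

C = D/d = 10.5/2.3 = 4.5652; K_W = (4C−1)/(4C−4)+0.615/C = 1.3451; K_s = 1+0.5/C = 1.1095
F_a = (F_max−F_min)/2 = 77 N; F_m = (F_max+F_min)/2 = 185 N
τ_a = K_W·8F_aD/(πd³) = 1.3451 × 169.21 = 227.61 MPa
τ_m = K_s·8F_mD/(πd³) = 1.1095 × 406.55 = 451.08 MPa
Soderberg: 1/n_f = τ_a/S_se + τ_m/S_sy = 227.61/552 + 451.08/722 = 0.41233 + 0.62477 = 1.0371
n_f = 1/1.0371 = 0.9642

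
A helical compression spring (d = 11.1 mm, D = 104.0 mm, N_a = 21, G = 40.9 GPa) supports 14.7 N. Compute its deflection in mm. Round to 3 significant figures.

4.47 mm

k = Gd⁴/(8D³N_a) = (40.9×10³)(11.1⁴)/(8·104.0³·21) = 3.2855 N/mm
δ = F/k = 14.7 / 3.2855 = 4.4742 mm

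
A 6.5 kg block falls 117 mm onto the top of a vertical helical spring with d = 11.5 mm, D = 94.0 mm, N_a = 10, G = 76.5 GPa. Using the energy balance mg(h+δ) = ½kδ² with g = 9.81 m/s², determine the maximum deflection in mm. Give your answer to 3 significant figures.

k = Gd⁴/(8D³N_a) = (76.5×10³)(11.5⁴)/(8·94.0³·10) = 20.136 N/mm
W = mg = 6.5 × 9.81 = 63.765 N
½kδ² − Wδ − Wh = 0 → δ = (W + √(W² + 2kWh))/k
δ = (63.765 + √(4066 + 300454))/20.136 = (63.765 + 551.83)/20.136 = 30.572 mm

30.6 mm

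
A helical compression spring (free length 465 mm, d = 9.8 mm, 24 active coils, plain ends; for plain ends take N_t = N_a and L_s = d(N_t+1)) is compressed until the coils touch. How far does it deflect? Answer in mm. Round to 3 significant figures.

220 mm

N_t = 24; L_s = 9.8·25 = 245 mm
δ_solid = L₀ − L_s = 465 − 245 = 220 mm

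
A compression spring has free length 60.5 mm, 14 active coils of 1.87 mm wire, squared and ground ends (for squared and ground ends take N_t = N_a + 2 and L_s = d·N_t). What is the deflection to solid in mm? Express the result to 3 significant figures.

30.6 mm

N_t = 16; L_s = 1.87·16 = 29.92 mm
δ_solid = L₀ − L_s = 60.5 − 29.92 = 30.58 mm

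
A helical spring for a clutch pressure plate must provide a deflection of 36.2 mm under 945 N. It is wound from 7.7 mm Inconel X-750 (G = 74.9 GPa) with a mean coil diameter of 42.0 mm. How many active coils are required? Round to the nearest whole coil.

17

Required rate k = F/δ = 945/36.2 = 26.105 N/mm
N_a = Gd⁴/(8D³k) = (74.9×10³ × 7.7⁴)/(8 × 42.0³ × 26.105)
    = 2.63296e+08 / 1.54725e+07 = 17.02 → 17 coils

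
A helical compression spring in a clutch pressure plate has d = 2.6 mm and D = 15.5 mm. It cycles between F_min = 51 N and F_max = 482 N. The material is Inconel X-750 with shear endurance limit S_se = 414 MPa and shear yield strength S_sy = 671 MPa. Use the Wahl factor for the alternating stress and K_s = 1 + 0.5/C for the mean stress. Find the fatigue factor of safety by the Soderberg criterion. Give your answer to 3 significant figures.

0.411

C = D/d = 15.5/2.6 = 5.9615; K_W = (4C−1)/(4C−4)+0.615/C = 1.2543; K_s = 1+0.5/C = 1.0839
F_a = (F_max−F_min)/2 = 215.5 N; F_m = (F_max+F_min)/2 = 266.5 N
τ_a = K_W·8F_aD/(πd³) = 1.2543 × 483.95 = 607.03 MPa
τ_m = K_s·8F_mD/(πd³) = 1.0839 × 598.48 = 648.67 MPa
Soderberg: 1/n_f = τ_a/S_se + τ_m/S_sy = 607.03/414 + 648.67/671 = 1.46625 + 0.96673 = 2.433
n_f = 1/2.433 = 0.411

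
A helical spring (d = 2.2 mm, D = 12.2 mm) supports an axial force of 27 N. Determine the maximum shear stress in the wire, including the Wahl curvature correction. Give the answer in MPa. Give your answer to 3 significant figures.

Spring index C = D/d = 12.2/2.2 = 5.5455
K_W = (4C−1)/(4C−4) + 0.615/C = 21.182/18.182 + 0.1109 = 1.2759
τ₀ = 8FD/(πd³) = 8·27·12.2/(π·2.2³) = 2635.2/33.452 = 78.776 MPa
τ_max = K·τ₀ = 1.2759 × 78.776 = 100.51 MPa

101 MPa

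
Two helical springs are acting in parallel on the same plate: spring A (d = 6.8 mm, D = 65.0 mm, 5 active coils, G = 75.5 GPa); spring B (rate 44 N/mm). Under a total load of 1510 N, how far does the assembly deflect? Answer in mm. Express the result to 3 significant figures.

25.7 mm

k_A = Gd⁴/(8D³N_a) = (75.5×10³)(6.8⁴)/(8·65.0³·5) = 14.695 N/mm
Parallel: k_eq = 14.695 + 44 = 58.695 N/mm
δ = F/k_eq = 1510/58.695 = 25.726 mm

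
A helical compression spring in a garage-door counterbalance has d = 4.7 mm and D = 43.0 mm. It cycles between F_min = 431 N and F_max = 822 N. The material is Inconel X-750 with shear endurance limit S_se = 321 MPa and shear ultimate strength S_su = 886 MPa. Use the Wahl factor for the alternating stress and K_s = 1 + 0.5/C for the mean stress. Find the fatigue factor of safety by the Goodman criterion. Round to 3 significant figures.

C = D/d = 43.0/4.7 = 9.1489; K_W = (4C−1)/(4C−4)+0.615/C = 1.1593; K_s = 1+0.5/C = 1.0547
F_a = (F_max−F_min)/2 = 195.5 N; F_m = (F_max+F_min)/2 = 626.5 N
τ_a = K_W·8F_aD/(πd³) = 1.1593 × 206.19 = 239.02 MPa
τ_m = K_s·8F_mD/(πd³) = 1.0547 × 660.75 = 696.86 MPa
Goodman: 1/n_f = τ_a/S_se + τ_m/S_su = 239.02/321 + 696.86/886 = 0.74462 + 0.78652 = 1.5311
n_f = 1/1.5311 = 0.6531

0.653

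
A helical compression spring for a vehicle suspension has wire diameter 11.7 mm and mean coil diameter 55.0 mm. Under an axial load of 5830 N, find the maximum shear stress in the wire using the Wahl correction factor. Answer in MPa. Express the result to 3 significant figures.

Spring index C = D/d = 55.0/11.7 = 4.7009
K_W = (4C−1)/(4C−4) + 0.615/C = 17.803/14.803 + 0.1308 = 1.3335
τ₀ = 8FD/(πd³) = 8·5830·55.0/(π·11.7³) = 2.5652e+06/5031.6 = 509.82 MPa
τ_max = K·τ₀ = 1.3335 × 509.82 = 679.83 MPa

680 MPa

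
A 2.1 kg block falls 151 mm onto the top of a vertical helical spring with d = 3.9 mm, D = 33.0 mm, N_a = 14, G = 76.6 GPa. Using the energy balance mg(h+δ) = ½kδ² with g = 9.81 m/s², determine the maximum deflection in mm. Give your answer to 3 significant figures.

42.6 mm

k = Gd⁴/(8D³N_a) = (76.6×10³)(3.9⁴)/(8·33.0³·14) = 4.4028 N/mm
W = mg = 2.1 × 9.81 = 20.601 N
½kδ² − Wδ − Wh = 0 → δ = (W + √(W² + 2kWh))/k
δ = (20.601 + √(424.4 + 27391.9))/4.4028 = (20.601 + 166.78)/4.4028 = 42.56 mm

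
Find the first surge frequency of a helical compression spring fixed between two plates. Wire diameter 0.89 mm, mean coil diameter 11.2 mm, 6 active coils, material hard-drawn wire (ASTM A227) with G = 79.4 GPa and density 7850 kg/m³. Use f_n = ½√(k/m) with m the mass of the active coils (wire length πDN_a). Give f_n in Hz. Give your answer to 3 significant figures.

423 Hz

k = Gd⁴/(8D³N_a) = (79.4×10³)(0.89⁴)/(8·11.2³·6) = 0.73873 N/mm = 738.73 N/m
Wire length L = πDN_a = π·11.2·6 = 211.12 mm
m = ρ·(πd²/4)·L = 7850 × 0.62211×10⁻⁶ m² × 0.21112 m = 0.001031 kg
f_n = ½√(k/m) = 0.5·√(738.73/0.001031) = 0.5·√(7.1652e+05) = 423.24 Hz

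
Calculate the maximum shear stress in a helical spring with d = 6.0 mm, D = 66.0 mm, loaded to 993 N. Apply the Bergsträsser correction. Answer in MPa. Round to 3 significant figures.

867 MPa

Spring index C = D/d = 66.0/6.0 = 11.0000
K_B = (4C+2)/(4C−3) = 46.000/41.000 = 1.1220
τ₀ = 8FD/(πd³) = 8·993·66.0/(π·6.0³) = 524304/678.58 = 772.64 MPa
τ_max = K·τ₀ = 1.1220 × 772.64 = 866.87 MPa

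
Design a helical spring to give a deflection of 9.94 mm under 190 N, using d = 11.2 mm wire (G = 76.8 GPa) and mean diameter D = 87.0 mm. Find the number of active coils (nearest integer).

12

Required rate k = F/δ = 190/9.94 = 19.115 N/mm
N_a = Gd⁴/(8D³k) = (76.8×10³ × 11.2⁴)/(8 × 87.0³ × 19.115)
    = 1.20846e+09 / 1.00697e+08 = 12 → 12 coils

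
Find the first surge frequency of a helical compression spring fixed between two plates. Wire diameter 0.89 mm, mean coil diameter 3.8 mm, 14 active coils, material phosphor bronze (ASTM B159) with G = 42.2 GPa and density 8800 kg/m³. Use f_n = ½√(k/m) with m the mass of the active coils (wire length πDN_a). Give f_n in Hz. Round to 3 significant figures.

1080 Hz

k = Gd⁴/(8D³N_a) = (42.2×10³)(0.89⁴)/(8·3.8³·14) = 4.3083 N/mm = 4308.3 N/m
Wire length L = πDN_a = π·3.8·14 = 167.13 mm
m = ρ·(πd²/4)·L = 8800 × 0.62211×10⁻⁶ m² × 0.16713 m = 0.00091499 kg
f_n = ½√(k/m) = 0.5·√(4308.3/0.00091499) = 0.5·√(4.7086e+06) = 1085 Hz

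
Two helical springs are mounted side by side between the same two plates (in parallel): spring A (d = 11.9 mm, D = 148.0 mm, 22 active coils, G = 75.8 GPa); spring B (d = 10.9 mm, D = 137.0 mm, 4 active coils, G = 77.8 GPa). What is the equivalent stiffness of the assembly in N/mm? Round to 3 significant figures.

16.0 N/mm

k_A = Gd⁴/(8D³N_a) = (75.8×10³)(11.9⁴)/(8·148.0³·22) = 2.6642 N/mm
k_B = Gd⁴/(8D³N_a) = (77.8×10³)(10.9⁴)/(8·137.0³·4) = 13.347 N/mm
Parallel: k_eq = 2.6642 + 13.347 = 16.011 N/mm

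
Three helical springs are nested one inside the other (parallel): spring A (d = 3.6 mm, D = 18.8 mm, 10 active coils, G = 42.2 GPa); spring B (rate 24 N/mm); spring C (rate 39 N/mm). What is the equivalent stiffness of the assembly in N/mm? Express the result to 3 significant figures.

k_A = Gd⁴/(8D³N_a) = (42.2×10³)(3.6⁴)/(8·18.8³·10) = 13.334 N/mm
Parallel: k_eq = 13.334 + 24 + 39 = 76.334 N/mm

76.3 N/mm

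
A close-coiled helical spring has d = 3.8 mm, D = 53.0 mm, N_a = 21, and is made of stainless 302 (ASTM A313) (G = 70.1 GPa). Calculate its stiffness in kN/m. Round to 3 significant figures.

0.584 kN/m

k = Gd⁴/(8D³N_a) = (70.1×10³ × 3.8⁴) / (8 × 53.0³ × 21)
  = 1.46168e+07 / 2.50113e+07 = 0.58441 N/mm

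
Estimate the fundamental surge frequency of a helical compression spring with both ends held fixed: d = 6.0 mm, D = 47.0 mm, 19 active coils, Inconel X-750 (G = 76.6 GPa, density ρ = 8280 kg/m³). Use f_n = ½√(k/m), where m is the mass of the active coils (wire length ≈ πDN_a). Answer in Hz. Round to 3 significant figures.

k = Gd⁴/(8D³N_a) = (76.6×10³)(6.0⁴)/(8·47.0³·19) = 6.2907 N/mm = 6290.7 N/m
Wire length L = πDN_a = π·47.0·19 = 2805.4 mm
m = ρ·(πd²/4)·L = 8280 × 28.274×10⁻⁶ m² × 2.8054 m = 0.65679 kg
f_n = ½√(k/m) = 0.5·√(6290.7/0.65679) = 0.5·√(9577.9) = 48.934 Hz

48.9 Hz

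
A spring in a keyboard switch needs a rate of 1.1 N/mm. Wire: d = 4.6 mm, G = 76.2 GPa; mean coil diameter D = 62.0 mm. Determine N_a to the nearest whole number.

16

N_a = Gd⁴/(8D³k) = (76.2×10³ × 4.6⁴)/(8 × 62.0³ × 1.1)
    = 3.41182e+07 / 2.09729e+06 = 16.27 → 16 coils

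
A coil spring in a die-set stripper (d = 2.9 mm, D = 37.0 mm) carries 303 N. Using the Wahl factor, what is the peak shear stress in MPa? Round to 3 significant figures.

1300 MPa

Spring index C = D/d = 37.0/2.9 = 12.7586
K_W = (4C−1)/(4C−4) + 0.615/C = 50.034/47.034 + 0.0482 = 1.1120
τ₀ = 8FD/(πd³) = 8·303·37.0/(π·2.9³) = 89688/76.62 = 1170.6 MPa
τ_max = K·τ₀ = 1.1120 × 1170.6 = 1301.6 MPa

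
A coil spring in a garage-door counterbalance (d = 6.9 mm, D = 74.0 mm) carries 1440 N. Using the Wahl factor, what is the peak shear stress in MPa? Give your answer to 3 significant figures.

Spring index C = D/d = 74.0/6.9 = 10.7246
K_W = (4C−1)/(4C−4) + 0.615/C = 41.899/38.899 + 0.0573 = 1.1345
τ₀ = 8FD/(πd³) = 8·1440·74.0/(π·6.9³) = 852480/1032 = 826.01 MPa
τ_max = K·τ₀ = 1.1345 × 826.01 = 937.09 MPa

937 MPa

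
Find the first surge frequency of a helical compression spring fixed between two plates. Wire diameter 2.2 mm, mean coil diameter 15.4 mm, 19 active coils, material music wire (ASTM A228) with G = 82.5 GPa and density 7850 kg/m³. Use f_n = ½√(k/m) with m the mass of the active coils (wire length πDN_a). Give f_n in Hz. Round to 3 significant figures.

k = Gd⁴/(8D³N_a) = (82.5×10³)(2.2⁴)/(8·15.4³·19) = 3.4813 N/mm = 3481.3 N/m
Wire length L = πDN_a = π·15.4·19 = 919.23 mm
m = ρ·(πd²/4)·L = 7850 × 3.8013×10⁻⁶ m² × 0.91923 m = 0.02743 kg
f_n = ½√(k/m) = 0.5·√(3481.3/0.02743) = 0.5·√(1.2691e+05) = 178.13 Hz

178 Hz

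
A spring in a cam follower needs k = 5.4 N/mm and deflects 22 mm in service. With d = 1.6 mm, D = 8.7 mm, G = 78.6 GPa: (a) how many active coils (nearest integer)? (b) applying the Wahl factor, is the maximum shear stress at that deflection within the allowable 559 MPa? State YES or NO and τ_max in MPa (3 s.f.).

(a) 18 coils; (b) NO, τ_max = 829 MPa

N_a = Gd⁴/(8D³k) = (78.6×10³)(1.6⁴)/(8·8.7³·5.4) = 18.11 → N_a = 18
Actual rate k = Gd⁴/(8D³·18) = 5.4323 N/mm
Working load F = kδ = 5.4323·22 = 119.51 N
C = 8.7/1.6 = 5.4375; K_W = (4C−1)/(4C−4)+0.615/C = 1.2821
τ_max = K_W·8FD/(πd³) = 1.2821·646.4 = 828.77 MPa
τ_max > 559 MPa → exceeds allowable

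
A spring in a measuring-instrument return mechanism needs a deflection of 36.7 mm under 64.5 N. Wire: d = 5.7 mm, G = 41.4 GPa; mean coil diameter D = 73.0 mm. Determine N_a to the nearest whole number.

8

Required rate k = F/δ = 64.5/36.7 = 1.7575 N/mm
N_a = Gd⁴/(8D³k) = (41.4×10³ × 5.7⁴)/(8 × 73.0³ × 1.7575)
    = 4.37018e+07 / 5.46956e+06 = 7.99 → 8 coils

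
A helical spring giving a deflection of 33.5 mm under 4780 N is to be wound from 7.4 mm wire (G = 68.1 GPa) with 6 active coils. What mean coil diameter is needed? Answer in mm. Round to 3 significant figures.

31.0 mm

Required rate k = F/δ = 4780/33.5 = 142.69 N/mm
D = (Gd⁴/(8N_a·k))^(1/3) = (68.1×10³·7.4⁴/(8·6·142.69))^(1/3)
  = (29816)^(1/3) = 31.0087 mm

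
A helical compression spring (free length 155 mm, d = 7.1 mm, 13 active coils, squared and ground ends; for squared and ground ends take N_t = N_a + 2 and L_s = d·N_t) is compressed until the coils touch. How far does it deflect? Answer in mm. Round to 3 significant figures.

N_t = 15; L_s = 7.1·15 = 106.5 mm
δ_solid = L₀ − L_s = 155 − 106.5 = 48.5 mm

48.5 mm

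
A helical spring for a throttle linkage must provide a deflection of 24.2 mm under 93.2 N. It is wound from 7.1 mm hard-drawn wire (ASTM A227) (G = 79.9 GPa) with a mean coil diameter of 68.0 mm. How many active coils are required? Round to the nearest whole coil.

21

Required rate k = F/δ = 93.2/24.2 = 3.8512 N/mm
N_a = Gd⁴/(8D³k) = (79.9×10³ × 7.1⁴)/(8 × 68.0³ × 3.8512)
    = 2.03039e+08 / 9.68762e+06 = 20.96 → 21 coils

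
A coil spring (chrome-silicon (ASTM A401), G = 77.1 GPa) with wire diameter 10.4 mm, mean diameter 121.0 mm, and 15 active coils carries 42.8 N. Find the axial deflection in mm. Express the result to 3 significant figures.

10.1 mm

k = Gd⁴/(8D³N_a) = (77.1×10³)(10.4⁴)/(8·121.0³·15) = 4.2428 N/mm
δ = F/k = 42.8 / 4.2428 = 10.088 mm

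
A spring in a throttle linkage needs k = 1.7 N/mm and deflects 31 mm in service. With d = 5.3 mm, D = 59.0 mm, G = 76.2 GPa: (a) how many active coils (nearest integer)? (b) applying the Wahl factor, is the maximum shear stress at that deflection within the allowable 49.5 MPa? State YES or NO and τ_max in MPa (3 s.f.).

N_a = Gd⁴/(8D³k) = (76.2×10³)(5.3⁴)/(8·59.0³·1.7) = 21.53 → N_a = 22
Actual rate k = Gd⁴/(8D³·22) = 1.6634 N/mm
Working load F = kδ = 1.6634·31 = 51.565 N
C = 59.0/5.3 = 11.1321; K_W = (4C−1)/(4C−4)+0.615/C = 1.1293
τ_max = K_W·8FD/(πd³) = 1.1293·52.037 = 58.764 MPa
τ_max > 49.5 MPa → exceeds allowable

(a) 22 coils; (b) NO, τ_max = 58.8 MPa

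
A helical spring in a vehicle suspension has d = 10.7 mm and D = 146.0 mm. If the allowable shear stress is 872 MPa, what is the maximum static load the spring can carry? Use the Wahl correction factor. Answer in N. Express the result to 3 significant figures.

C = D/d = 146.0/10.7 = 13.6449
K_W = (4C−1)/(4C−4) + 0.615/C = 53.579/50.579 + 0.0451 = 1.1044
τ_max = K·8FD/(πd³) → F_max = τ_allow·πd³/(8DK)
F_max = 872·π·10.7³/(8·146.0·1.1044) = 3.356e+06/1289.9 = 2601.7 N

2600 N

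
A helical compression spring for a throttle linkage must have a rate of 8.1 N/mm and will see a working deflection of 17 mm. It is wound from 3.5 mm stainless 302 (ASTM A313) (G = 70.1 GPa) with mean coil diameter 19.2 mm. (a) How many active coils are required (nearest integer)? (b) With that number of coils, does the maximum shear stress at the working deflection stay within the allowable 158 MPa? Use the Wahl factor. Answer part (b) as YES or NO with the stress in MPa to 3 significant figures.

(a) 23 coils; (b) NO, τ_max = 200 MPa

N_a = Gd⁴/(8D³k) = (70.1×10³)(3.5⁴)/(8·19.2³·8.1) = 22.94 → N_a = 23
Actual rate k = Gd⁴/(8D³·23) = 8.0773 N/mm
Working load F = kδ = 8.0773·17 = 137.31 N
C = 19.2/3.5 = 5.4857; K_W = (4C−1)/(4C−4)+0.615/C = 1.2793
τ_max = K_W·8FD/(πd³) = 1.2793·156.59 = 200.32 MPa
τ_max > 158 MPa → exceeds allowable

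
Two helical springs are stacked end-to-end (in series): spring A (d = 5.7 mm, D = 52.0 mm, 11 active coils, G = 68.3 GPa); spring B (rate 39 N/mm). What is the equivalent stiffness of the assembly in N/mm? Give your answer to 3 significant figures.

k_A = Gd⁴/(8D³N_a) = (68.3×10³)(5.7⁴)/(8·52.0³·11) = 5.8268 N/mm
Series: 1/k_eq = 1/5.8268 + 1/39 = 0.19726; k_eq = 5.0694 N/mm

5.07 N/mm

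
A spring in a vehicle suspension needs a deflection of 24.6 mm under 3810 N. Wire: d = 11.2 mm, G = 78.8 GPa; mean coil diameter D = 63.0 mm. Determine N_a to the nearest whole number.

Required rate k = F/δ = 3810/24.6 = 154.88 N/mm
N_a = Gd⁴/(8D³k) = (78.8×10³ × 11.2⁴)/(8 × 63.0³ × 154.88)
    = 1.23993e+09 / 3.09814e+08 = 4.002 → 4 coils

4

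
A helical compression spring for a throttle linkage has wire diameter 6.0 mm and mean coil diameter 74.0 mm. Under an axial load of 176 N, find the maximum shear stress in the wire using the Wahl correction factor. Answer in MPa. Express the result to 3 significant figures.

171 MPa

Spring index C = D/d = 74.0/6.0 = 12.3333
K_W = (4C−1)/(4C−4) + 0.615/C = 48.333/45.333 + 0.0499 = 1.1160
τ₀ = 8FD/(πd³) = 8·176·74.0/(π·6.0³) = 104192/678.58 = 153.54 MPa
τ_max = K·τ₀ = 1.1160 × 153.54 = 171.36 MPa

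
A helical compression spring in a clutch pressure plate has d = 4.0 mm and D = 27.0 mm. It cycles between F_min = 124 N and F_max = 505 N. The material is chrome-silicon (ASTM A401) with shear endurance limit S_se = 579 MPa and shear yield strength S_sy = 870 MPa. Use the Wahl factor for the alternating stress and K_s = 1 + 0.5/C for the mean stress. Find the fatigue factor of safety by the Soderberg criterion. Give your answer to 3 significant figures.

C = D/d = 27.0/4.0 = 6.7500; K_W = (4C−1)/(4C−4)+0.615/C = 1.2215; K_s = 1+0.5/C = 1.0741
F_a = (F_max−F_min)/2 = 190.5 N; F_m = (F_max+F_min)/2 = 314.5 N
τ_a = K_W·8F_aD/(πd³) = 1.2215 × 204.65 = 249.99 MPa
τ_m = K_s·8F_mD/(πd³) = 1.0741 × 337.87 = 362.89 MPa
Soderberg: 1/n_f = τ_a/S_se + τ_m/S_sy = 249.99/579 + 362.89/870 = 0.43177 + 0.41712 = 0.84889
n_f = 1/0.84889 = 1.178

1.18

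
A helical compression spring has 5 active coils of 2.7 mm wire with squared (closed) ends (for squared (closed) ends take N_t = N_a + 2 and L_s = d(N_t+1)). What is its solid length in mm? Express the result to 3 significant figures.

squared (closed) ends: N_t = N_a + 2 = 5 + 2 = 7
L_s = d·(N_t+1) = 2.7 × 8 = 21.6 mm

21.6 mm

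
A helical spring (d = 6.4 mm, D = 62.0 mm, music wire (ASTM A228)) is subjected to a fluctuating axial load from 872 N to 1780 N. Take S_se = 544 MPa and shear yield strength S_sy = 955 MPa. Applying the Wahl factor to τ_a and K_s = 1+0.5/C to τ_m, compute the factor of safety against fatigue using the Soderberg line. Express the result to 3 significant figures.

0.686

C = D/d = 62.0/6.4 = 9.6875; K_W = (4C−1)/(4C−4)+0.615/C = 1.1498; K_s = 1+0.5/C = 1.0516
F_a = (F_max−F_min)/2 = 454 N; F_m = (F_max+F_min)/2 = 1326 N
τ_a = K_W·8F_aD/(πd³) = 1.1498 × 273.43 = 314.4 MPa
τ_m = K_s·8F_mD/(πd³) = 1.0516 × 798.61 = 839.83 MPa
Soderberg: 1/n_f = τ_a/S_se + τ_m/S_sy = 314.4/544 + 839.83/955 = 0.57793 + 0.87940 = 1.4573
n_f = 1/1.4573 = 0.6862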